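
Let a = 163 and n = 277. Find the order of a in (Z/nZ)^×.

276

The order of 163 must divide φ(277) = 277 − 1 = 276 = 2^2 · 3 · 23.
Divisors of 276: 1, 2, 3, 4, 6, 12, 23, 46, 69, 92, 138, 276.
Evaluate successive powers at the divisors of 276:
163^1 ≡ 163
163^2 ≡ 254
163^3 ≡ 129
163^4 ≡ 252
163^6 ≡ 21
163^12 ≡ 164
163^23 ≡ 182
163^46 ≡ 161
163^69 ≡ 217
163^92 ≡ 160
163^138 ≡ 276
163^276 ≡ 1
Hence ord(163) = 276.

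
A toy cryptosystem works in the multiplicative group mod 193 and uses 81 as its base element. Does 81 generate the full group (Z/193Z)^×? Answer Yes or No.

φ(193) = 193 − 1 = 192 = 2^6 · 3.
81 is a primitive root mod 193 iff 81^(φ(193)/q) ≢ 1 for every prime q | φ(193), i.e. q ∈ {2, 3}.
81^96 ≡ 1 (mod 193)  [q = 2: ≡ 1 ✗]
81^64 ≡ 1 (mod 193)  [q = 3: ≡ 1 ✗]
The check at q = 2 fails, so 81 generates a proper subgroup.

No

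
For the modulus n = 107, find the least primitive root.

2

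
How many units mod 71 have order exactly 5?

φ(71) = 71 − 1 = 70 = 2 · 5 · 7.
Since (Z/71Z)^× is cyclic of order 70, the number of elements of order d is φ(d) when d | 70 and 0 otherwise.
5 | 70, and φ(5) = 5 − 1 = 4.

4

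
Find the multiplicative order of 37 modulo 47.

ord(37) | φ(47) = 47 − 1 = 46 = 2 · 23.
Divisors of 46: 1, 2, 23, 46.
Evaluate successive powers at the divisors of 46:
37^1 ≡ 37 (mod 47)
37^2 ≡ 6 (mod 47)
37^23 ≡ 1 (mod 47) ✓
Therefore the multiplicative order of 37 modulo 47 is 23.

23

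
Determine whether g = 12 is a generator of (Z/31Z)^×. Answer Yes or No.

Yes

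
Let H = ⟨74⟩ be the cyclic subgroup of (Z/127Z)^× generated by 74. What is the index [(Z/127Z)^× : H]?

2

By Lagrange's theorem, ord_127(74) divides φ(127) = 127 − 1 = 126 = 2 · 3^2 · 7.
Divisors of 126: 1, 2, 3, 6, 7, 9, 14, 18, 21, 42, 63, 126.
Evaluate successive powers at the divisors of 126:
74^1 ≡ 74 (mod 127)
74^2 ≡ 15 (mod 127)
74^3 ≡ 94 (mod 127)
74^6 ≡ 73 (mod 127)
74^7 ≡ 68 (mod 127)
74^9 ≡ 4 (mod 127)
74^14 ≡ 52 (mod 127)
74^18 ≡ 16 (mod 127)
74^21 ≡ 107 (mod 127)
74^42 ≡ 19 (mod 127)
74^63 ≡ 1 (mod 127) ✓
So ord_127(74) = 63, hence |⟨74⟩| = 63.
[(Z/127Z)^× : ⟨74⟩] = 126/63 = 2.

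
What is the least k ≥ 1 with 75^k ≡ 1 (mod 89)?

ord(75) | φ(89) = 89 − 1 = 88 = 2^3 · 11.
Divisors of 88: 1, 2, 4, 8, 11, 22, 44, 88.
Test each divisor d:
75^1 ≡ 75 (mod 89)
75^2 ≡ 18 (mod 89)
75^4 ≡ 57 (mod 89)
75^8 ≡ 45 (mod 89)
75^11 ≡ 52 (mod 89)
75^22 ≡ 34 (mod 89)
75^44 ≡ 88 (mod 89)
75^88 ≡ 1 (mod 89) ✓
The smallest such exponent is 88, so the order of 75 is 88.

88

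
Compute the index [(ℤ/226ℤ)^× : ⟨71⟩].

7

ord(71) | φ(226) = φ(2)·φ(113) = 1·112 = 112 = 2^4 · 7.
Divisors of 112: 1, 2, 4, 7, 8, 14, 16, 28, 56, 112.
Compute 71^d (mod 226) for the divisors d until we hit 1:
71^1 ≡ 71 (mod 226)
71^2 ≡ 69 (mod 226)
71^4 ≡ 15 (mod 226)
71^7 ≡ 35 (mod 226)
71^8 ≡ 225 (mod 226)
71^14 ≡ 95 (mod 226)
71^16 ≡ 1 (mod 226) ✓
Thus |⟨71⟩| = ord(71) = 16.
The index is φ(226) / ord(71) = 112 / 16 = 7.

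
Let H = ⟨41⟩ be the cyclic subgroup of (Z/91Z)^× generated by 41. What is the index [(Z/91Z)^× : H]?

6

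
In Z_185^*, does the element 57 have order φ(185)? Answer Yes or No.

185 = 5 · 37 is a product of two distinct odd primes, so (Z/185Z)^× ≅ (Z/5Z)^× × (Z/37Z)^× is not cyclic.
No primitive root modulo 185 exists; in particular 57 is not one.

No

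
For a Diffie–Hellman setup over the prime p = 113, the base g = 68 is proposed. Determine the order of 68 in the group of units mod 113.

Since 68 ∈ (Z/113Z)^×, its order divides φ(113) = 113 − 1 = 112 = 2^4 · 7.
Divisors of 112: 1, 2, 4, 7, 8, 14, 16, 28, 56, 112.
Check 68^d mod 113 for each divisor in increasing order:
68^1 ≡ 68
68^2 ≡ 104
68^4 ≡ 81
68^7 ≡ 35
68^8 ≡ 7
68^14 ≡ 95
68^16 ≡ 49
68^28 ≡ 98
68^56 ≡ 112
68^112 ≡ 1
Therefore the multiplicative order of 68 modulo 113 is 112.

112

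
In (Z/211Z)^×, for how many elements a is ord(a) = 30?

φ(211) = 211 − 1 = 210 = 2 · 3 · 5 · 7.
Since (Z/211Z)^× is cyclic of order 210, the number of elements of order d is φ(d) when d | 210 and 0 otherwise.
30 = 2 · 3 · 5 divides 210, and φ(30) = 8.

8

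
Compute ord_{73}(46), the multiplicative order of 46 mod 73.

4

The order of 46 must divide φ(73) = 73 − 1 = 72 = 2^3 · 3^2.
Divisors of 72: 1, 2, 3, 4, 6, 8, 9, 12, 18, 24, 36, 72.
Compute 46^d (mod 73) for the divisors d until we hit 1:
46^1 ≡ 46
46^2 ≡ 72
46^3 ≡ 27
46^4 ≡ 1
The smallest such exponent is 4, so the order of 46 is 4.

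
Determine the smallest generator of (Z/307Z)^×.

5

φ(307) = 307 − 1 = 306 = 2 · 3^2 · 17.
Test candidates g = 2, 3, … against the prime factors q ∈ {2, 3, 17} of φ(307): g is a generator iff g^(306/q) ≢ 1 for every such q.
g = 2: 2^153 ≡ 306; 2^102 ≡ 1 — hits 1, so not a primitive root.
g = 3: 3^153 ≡ 306; 3^102 ≡ 1 — hits 1, so not a primitive root.
g = 4: 4^153 ≡ 1 — hits 1, so not a primitive root.
g = 5: 5^153 ≡ 306; 5^102 ≡ 289; 5^18 ≡ 81 — none is 1, so 5 is a primitive root.
So 5 is the smallest generator of (Z/307Z)^×.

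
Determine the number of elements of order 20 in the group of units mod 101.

8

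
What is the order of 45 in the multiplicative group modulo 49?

By Lagrange's theorem, ord_49(45) divides φ(49) = φ(7^2) = 7·(7−1) = 42 = 2 · 3 · 7.
Divisors of 42: 1, 2, 3, 6, 7, 14, 21, 42.
Check 45^d mod 49 for each divisor in increasing order:
45^1 ≡ 45 (mod 49)
45^2 ≡ 16 (mod 49)
45^3 ≡ 34 (mod 49)
45^6 ≡ 29 (mod 49)
45^7 ≡ 31 (mod 49)
45^14 ≡ 30 (mod 49)
45^21 ≡ 48 (mod 49)
45^42 ≡ 1 (mod 49) ✓
So ord_49(45) = 42.

42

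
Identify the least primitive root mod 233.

φ(233) = 233 − 1 = 232 = 2^3 · 29.
g is a primitive root iff g^(232/q) ≢ 1 (mod 233) for each prime q ∈ {2, 29}.
g = 2: 2^116 ≡ 1 — hits 1, so not a primitive root.
g = 3: 3^116 ≡ 232; 3^8 ≡ 37 — none is 1, so 3 is a primitive root.
So 3 is the smallest generator of (Z/233Z)^×.

3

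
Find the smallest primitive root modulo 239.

7

φ(239) = 239 − 1 = 238 = 2 · 7 · 17.
Test candidates g = 2, 3, … against the prime factors q ∈ {2, 7, 17} of φ(239): g is a generator iff g^(238/q) ≢ 1 for every such q.
g = 2: 2^119 ≡ 1 — hits 1, so not a primitive root.
g = 3: 3^119 ≡ 1 — hits 1, so not a primitive root.
g = 4: 4^119 ≡ 1 — hits 1, so not a primitive root.
g = 5: 5^119 ≡ 1 — hits 1, so not a primitive root.
g = 6: 6^119 ≡ 1 — hits 1, so not a primitive root.
g = 7: 7^119 ≡ 238; 7^34 ≡ 24; 7^14 ≡ 211 — none is 1, so 7 is a primitive root.
So 7 is the smallest generator of (Z/239Z)^×.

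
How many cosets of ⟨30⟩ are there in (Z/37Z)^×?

2

ord(30) | φ(37) = 37 − 1 = 36 = 2^2 · 3^2.
Divisors of 36: 1, 2, 3, 4, 6, 9, 12, 18, 36.
Test each divisor d:
30^1 ≡ 30 (mod 37)
30^2 ≡ 12 (mod 37)
30^3 ≡ 27 (mod 37)
30^4 ≡ 33 (mod 37)
30^6 ≡ 26 (mod 37)
30^9 ≡ 36 (mod 37)
30^12 ≡ 10 (mod 37)
30^18 ≡ 1 (mod 37) ✓
So ord_37(30) = 18, hence |⟨30⟩| = 18.
[(Z/37Z)^× : ⟨30⟩] = 36/18 = 2.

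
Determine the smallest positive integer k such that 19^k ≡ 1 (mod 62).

The order of 19 must divide φ(62) = φ(2)·φ(31) = 1·30 = 30 = 2 · 3 · 5.
Divisors of 30: 1, 2, 3, 5, 6, 10, 15, 30.
Compute 19^d (mod 62) for the divisors d until we hit 1:
19^1 ≡ 19 (mod 62)
19^2 ≡ 51 (mod 62)
19^3 ≡ 39 (mod 62)
19^5 ≡ 5 (mod 62)
19^6 ≡ 33 (mod 62)
19^10 ≡ 25 (mod 62)
19^15 ≡ 1 (mod 62) ✓
So ord_62(19) = 15.

15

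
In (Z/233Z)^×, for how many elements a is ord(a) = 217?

0

φ(233) = 233 − 1 = 232 = 2^3 · 29.
(Z/233Z)^× is cyclic (|G| = 232); a cyclic group of order m has exactly φ(d) elements of each order d | m, and none otherwise.
217 does not divide 232, so no element of (Z/233Z)^× has order 217.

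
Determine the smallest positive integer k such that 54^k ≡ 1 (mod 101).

25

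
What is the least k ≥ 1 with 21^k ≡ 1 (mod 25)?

5

The order of 21 must divide φ(25) = φ(5^2) = 5·(5−1) = 20 = 2^2 · 5.
Divisors of 20: 1, 2, 4, 5, 10, 20.
Test each divisor d:
21^1 ≡ 21 (mod 25)
21^2 ≡ 16 (mod 25)
21^4 ≡ 6 (mod 25)
21^5 ≡ 1 (mod 25) ✓
Hence ord(21) = 5.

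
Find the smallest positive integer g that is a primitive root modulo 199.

φ(199) = 199 − 1 = 198 = 2 · 3^2 · 11.
Test candidates g = 2, 3, … against the prime factors q ∈ {2, 3, 11} of φ(199): g is a generator iff g^(198/q) ≢ 1 for every such q.
g = 2: 2^99 ≡ 1 — hits 1, so not a primitive root.
g = 3: 3^99 ≡ 198; 3^66 ≡ 106; 3^18 ≡ 125 — none is 1, so 3 is a primitive root.
Hence the least primitive root of 199 is 3.

3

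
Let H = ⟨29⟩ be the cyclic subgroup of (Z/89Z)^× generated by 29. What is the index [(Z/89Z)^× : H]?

By Lagrange's theorem, ord_89(29) divides φ(89) = 89 − 1 = 88 = 2^3 · 11.
Divisors of 88: 1, 2, 4, 8, 11, 22, 44, 88.
Test each divisor d:
29^1 ≡ 29 (mod 89)
29^2 ≡ 40 (mod 89)
29^4 ≡ 87 (mod 89)
29^8 ≡ 4 (mod 89)
29^11 ≡ 12 (mod 89)
29^22 ≡ 55 (mod 89)
29^44 ≡ 88 (mod 89)
29^88 ≡ 1 (mod 89) ✓
So ord_89(29) = 88, hence |⟨29⟩| = 88.
[(Z/89Z)^× : ⟨29⟩] = 88/88 = 1.

1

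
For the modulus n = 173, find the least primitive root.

2

φ(173) = 173 − 1 = 172 = 2^2 · 43.
g is a primitive root iff g^(172/q) ≢ 1 (mod 173) for each prime q ∈ {2, 43}.
g = 2: 2^86 ≡ 172; 2^4 ≡ 16 — none is 1, so 2 is a primitive root.
The smallest primitive root modulo 173 is 2.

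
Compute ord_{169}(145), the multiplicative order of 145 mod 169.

Since 145 ∈ (Z/169Z)^×, its order divides φ(169) = φ(13^2) = 13·(13−1) = 156 = 2^2 · 3 · 13.
Divisors of 156: 1, 2, 3, 4, 6, 12, 13, 26, 39, 52, 78, 156.
Compute 145^d (mod 169) for the divisors d until we hit 1:
145^1 ≡ 145
145^2 ≡ 69
145^3 ≡ 34
145^4 ≡ 29
145^6 ≡ 142
145^12 ≡ 53
145^13 ≡ 80
145^26 ≡ 147
145^39 ≡ 99
145^52 ≡ 146
145^78 ≡ 168
145^156 ≡ 1
Therefore the multiplicative order of 145 modulo 169 is 156.

156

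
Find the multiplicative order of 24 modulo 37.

36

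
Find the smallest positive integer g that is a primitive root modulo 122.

φ(122) = φ(2)·φ(61) = 1·60 = 60 = 2^2 · 3 · 5.
g is a primitive root iff g^(60/q) ≢ 1 (mod 122) for each prime q ∈ {2, 3, 5}.
g = 2: gcd(2, 122) = 2 > 1, not a unit — skip.
g = 3: 3^30 ≡ 1 — hits 1, so not a primitive root.
g = 4: gcd(4, 122) = 2 > 1, not a unit — skip.
g = 5: 5^30 ≡ 1 — hits 1, so not a primitive root.
g = 6: gcd(6, 122) = 2 > 1, not a unit — skip.
g = 7: 7^30 ≡ 121; 7^20 ≡ 47; 7^12 ≡ 95 — none is 1, so 7 is a primitive root.
So 7 is the smallest generator of (Z/122Z)^×.

7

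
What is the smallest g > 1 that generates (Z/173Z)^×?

2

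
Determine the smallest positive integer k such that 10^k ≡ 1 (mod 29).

28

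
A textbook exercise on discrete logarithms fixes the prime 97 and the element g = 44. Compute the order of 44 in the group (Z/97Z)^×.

48

Since 44 ∈ (Z/97Z)^×, its order divides φ(97) = 97 − 1 = 96 = 2^5 · 3.
Divisors of 96: 1, 2, 3, 4, 6, 8, 12, 16, 24, 32, 48, 96.
Evaluate successive powers at the divisors of 96:
44^1 ≡ 44 (mod 97)
44^2 ≡ 93 (mod 97)
44^3 ≡ 18 (mod 97)
44^4 ≡ 16 (mod 97)
44^6 ≡ 33 (mod 97)
44^8 ≡ 62 (mod 97)
44^12 ≡ 22 (mod 97)
44^16 ≡ 61 (mod 97)
44^24 ≡ 96 (mod 97)
44^32 ≡ 35 (mod 97)
44^48 ≡ 1 (mod 97) ✓
The smallest such exponent is 48, so the order of 44 is 48.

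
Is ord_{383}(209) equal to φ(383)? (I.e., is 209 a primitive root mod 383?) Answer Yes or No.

φ(383) = 383 − 1 = 382 = 2 · 191.
An element g generates (Z/383Z)^× iff g^(382/q) ≢ 1 (mod 383) for each prime q ∈ {2, 191}.
209^191 ≡ 382 (mod 383)  [q = 2: ≢ 1 ✓]
209^2 ≡ 19 (mod 383)  [q = 191: ≢ 1 ✓]
None equal 1, so ord_383(209) = 382: 209 is a primitive root.

Yes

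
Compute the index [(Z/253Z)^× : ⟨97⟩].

2

By Lagrange's theorem, ord_253(97) divides φ(253) = φ(11·23) = (11−1)·(23−1) = 10·22 = 220 = 2^2 · 5 · 11.
Divisors of 220: 1, 2, 4, 5, 10, 11, 20, 22, 44, 55, 110, 220.
Compute 97^d (mod 253) for the divisors d until we hit 1:
97^1 ≡ 97 (mod 253)
97^2 ≡ 48 (mod 253)
97^4 ≡ 27 (mod 253)
97^5 ≡ 89 (mod 253)
97^10 ≡ 78 (mod 253)
97^11 ≡ 229 (mod 253)
97^20 ≡ 12 (mod 253)
97^22 ≡ 70 (mod 253)
97^44 ≡ 93 (mod 253)
97^55 ≡ 45 (mod 253)
97^110 ≡ 1 (mod 253) ✓
The order of 97 is 110, so the subgroup it generates has 110 elements.
Index = |(Z/253Z)^×| / |⟨97⟩| = 220 / 110 = 2.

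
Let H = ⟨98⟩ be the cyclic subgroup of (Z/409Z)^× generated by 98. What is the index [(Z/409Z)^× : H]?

8

The order of 98 must divide φ(409) = 409 − 1 = 408 = 2^3 · 3 · 17.
Divisors of 408: 1, 2, 3, 4, 6, 8, 12, 17, 24, 34, 51, 68, 102, 136, 204, 408.
Check 98^d mod 409 for each divisor in increasing order:
98^1 ≡ 98 (mod 409)
98^2 ≡ 197 (mod 409)
98^3 ≡ 83 (mod 409)
98^4 ≡ 363 (mod 409)
98^6 ≡ 345 (mod 409)
98^8 ≡ 71 (mod 409)
98^12 ≡ 6 (mod 409)
98^17 ≡ 355 (mod 409)
98^24 ≡ 36 (mod 409)
98^34 ≡ 53 (mod 409)
98^51 ≡ 1 (mod 409) ✓
Thus |⟨98⟩| = ord(98) = 51.
Index = |(Z/409Z)^×| / |⟨98⟩| = 408 / 51 = 8.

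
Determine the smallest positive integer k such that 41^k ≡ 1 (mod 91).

12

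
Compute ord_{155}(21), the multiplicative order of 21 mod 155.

The order of 21 must divide φ(155) = φ(5·31) = (5−1)·(31−1) = 4·30 = 120 = 2^3 · 3 · 5.
Divisors of 120: 1, 2, 3, 4, 5, 6, 8, 10, 12, 15, 20, 24, 30, 40, 60, 120.
Compute 21^d (mod 155) for the divisors d until we hit 1:
21^1 ≡ 21 (mod 155)
21^2 ≡ 131 (mod 155)
21^3 ≡ 116 (mod 155)
21^4 ≡ 111 (mod 155)
21^5 ≡ 6 (mod 155)
21^6 ≡ 126 (mod 155)
21^8 ≡ 76 (mod 155)
21^10 ≡ 36 (mod 155)
21^12 ≡ 66 (mod 155)
21^15 ≡ 61 (mod 155)
21^20 ≡ 56 (mod 155)
21^24 ≡ 16 (mod 155)
21^30 ≡ 1 (mod 155) ✓
So ord_155(21) = 30.

30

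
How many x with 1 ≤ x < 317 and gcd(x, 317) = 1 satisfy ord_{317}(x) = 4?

2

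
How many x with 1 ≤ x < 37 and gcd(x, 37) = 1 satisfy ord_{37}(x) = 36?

12

φ(37) = 37 − 1 = 36 = 2^2 · 3^2.
In a cyclic group of order 36, there are φ(d) elements of order d for each divisor d of 36, and zero for non-divisors.
36 = 2^2 · 3^2 divides 36, and φ(36) = 12.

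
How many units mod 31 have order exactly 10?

4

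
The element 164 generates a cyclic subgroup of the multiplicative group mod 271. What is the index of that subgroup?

2

Since 164 ∈ (Z/271Z)^×, its order divides φ(271) = 271 − 1 = 270 = 2 · 3^3 · 5.
Divisors of 270: 1, 2, 3, 5, 6, 9, 10, 15, 18, 27, 30, 45, 54, 90, 135, 270.
Test each divisor d:
164^1 ≡ 164
164^2 ≡ 67
164^3 ≡ 148
164^5 ≡ 160
164^6 ≡ 224
164^9 ≡ 90
164^10 ≡ 126
164^15 ≡ 106
164^18 ≡ 241
164^27 ≡ 10
164^30 ≡ 125
164^45 ≡ 242
164^54 ≡ 100
164^90 ≡ 28
164^135 ≡ 1
Thus |⟨164⟩| = ord(164) = 135.
[(Z/271Z)^× : ⟨164⟩] = 270/135 = 2.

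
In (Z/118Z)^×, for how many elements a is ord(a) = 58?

φ(118) = φ(2)·φ(59) = 1·58 = 58 = 2 · 29.
In a cyclic group of order 58, there are φ(d) elements of order d for each divisor d of 58, and zero for non-divisors.
58 = 2 · 29 divides 58, and φ(58) = 28.

28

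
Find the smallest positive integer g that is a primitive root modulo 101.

2

φ(101) = 101 − 1 = 100 = 2^2 · 5^2.
g is a primitive root iff g^(100/q) ≢ 1 (mod 101) for each prime q ∈ {2, 5}.
g = 2: 2^50 ≡ 100; 2^20 ≡ 95 — none is 1, so 2 is a primitive root.
So 2 is the smallest generator of (Z/101Z)^×.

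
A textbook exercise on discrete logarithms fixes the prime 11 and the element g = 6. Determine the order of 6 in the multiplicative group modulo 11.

10

ord(6) | φ(11) = 11 − 1 = 10 = 2 · 5.
Divisors of 10: 1, 2, 5, 10.
Check 6^d mod 11 for each divisor in increasing order:
6^1 ≡ 6
6^2 ≡ 3
6^5 ≡ 10
6^10 ≡ 1
Therefore the multiplicative order of 6 modulo 11 is 10.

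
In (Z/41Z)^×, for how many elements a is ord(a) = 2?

φ(41) = 41 − 1 = 40 = 2^3 · 5.
Since (Z/41Z)^× is cyclic of order 40, the number of elements of order d is φ(d) when d | 40 and 0 otherwise.
2 | 40, and φ(2) = 2 − 1 = 1.

1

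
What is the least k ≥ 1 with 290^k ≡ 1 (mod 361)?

171

The order of 290 must divide φ(361) = φ(19^2) = 19·(19−1) = 342 = 2 · 3^2 · 19.
Divisors of 342: 1, 2, 3, 6, 9, 18, 19, 38, 57, 114, 171, 342.
Compute 290^d (mod 361) for the divisors d until we hit 1:
290^1 ≡ 290 (mod 361)
290^2 ≡ 348 (mod 361)
290^3 ≡ 201 (mod 361)
290^6 ≡ 330 (mod 361)
290^9 ≡ 267 (mod 361)
290^18 ≡ 172 (mod 361)
290^19 ≡ 62 (mod 361)
290^38 ≡ 234 (mod 361)
290^57 ≡ 68 (mod 361)
290^114 ≡ 292 (mod 361)
290^171 ≡ 1 (mod 361) ✓
Hence ord(290) = 171.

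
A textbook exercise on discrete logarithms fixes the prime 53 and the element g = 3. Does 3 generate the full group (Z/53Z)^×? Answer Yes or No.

φ(53) = 53 − 1 = 52 = 2^2 · 13.
3 is a primitive root mod 53 iff 3^(φ(53)/q) ≢ 1 for every prime q | φ(53), i.e. q ∈ {2, 13}.
3^26 ≡ 52 (mod 53)  [q = 2: ≢ 1 ✓]
3^4 ≡ 28 (mod 53)  [q = 13: ≢ 1 ✓]
None equal 1, so ord_53(3) = 52: 3 is a primitive root.

Yes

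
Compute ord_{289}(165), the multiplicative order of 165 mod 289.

By Lagrange's theorem, ord_289(165) divides φ(289) = φ(17^2) = 17·(17−1) = 272 = 2^4 · 17.
Divisors of 272: 1, 2, 4, 8, 16, 17, 34, 68, 136, 272.
Evaluate successive powers at the divisors of 272:
165^1 ≡ 165 (mod 289)
165^2 ≡ 59 (mod 289)
165^4 ≡ 13 (mod 289)
165^8 ≡ 169 (mod 289)
165^16 ≡ 239 (mod 289)
165^17 ≡ 131 (mod 289)
165^34 ≡ 110 (mod 289)
165^68 ≡ 251 (mod 289)
165^136 ≡ 288 (mod 289)
165^272 ≡ 1 (mod 289) ✓
The smallest such exponent is 272, so the order of 165 is 272.

272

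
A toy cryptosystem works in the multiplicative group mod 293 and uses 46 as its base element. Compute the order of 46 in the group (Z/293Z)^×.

Since 46 ∈ (Z/293Z)^×, its order divides φ(293) = 293 − 1 = 292 = 2^2 · 73.
Divisors of 292: 1, 2, 4, 73, 146, 292.
Test each divisor d:
46^1 ≡ 46 (mod 293)
46^2 ≡ 65 (mod 293)
46^4 ≡ 123 (mod 293)
46^73 ≡ 1 (mod 293) ✓
The smallest such exponent is 73, so the order of 46 is 73.

73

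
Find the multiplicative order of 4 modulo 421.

ord(4) | φ(421) = 421 − 1 = 420 = 2^2 · 3 · 5 · 7.
Divisors of 420: 1, 2, 3, 4, 5, 6, 7, 10, 12, 14, 15, 20, 21, 28, 30, 35, 42, 60, 70, 84, 105, 140, 210, 420.
Test each divisor d:
4^1 ≡ 4 (mod 421)
4^2 ≡ 16 (mod 421)
4^3 ≡ 64 (mod 421)
4^4 ≡ 256 (mod 421)
4^5 ≡ 182 (mod 421)
4^6 ≡ 307 (mod 421)
4^7 ≡ 386 (mod 421)
4^10 ≡ 286 (mod 421)
4^12 ≡ 366 (mod 421)
4^14 ≡ 383 (mod 421)
4^15 ≡ 269 (mod 421)
4^20 ≡ 122 (mod 421)
4^21 ≡ 67 (mod 421)
4^28 ≡ 181 (mod 421)
4^30 ≡ 370 (mod 421)
4^35 ≡ 401 (mod 421)
4^42 ≡ 279 (mod 421)
4^60 ≡ 75 (mod 421)
4^70 ≡ 400 (mod 421)
4^84 ≡ 377 (mod 421)
4^105 ≡ 420 (mod 421)
4^140 ≡ 20 (mod 421)
4^210 ≡ 1 (mod 421) ✓
The smallest such exponent is 210, so the order of 4 is 210.

210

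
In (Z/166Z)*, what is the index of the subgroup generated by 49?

By Lagrange's theorem, ord_166(49) divides φ(166) = φ(2)·φ(83) = 1·82 = 82 = 2 · 41.
Divisors of 82: 1, 2, 41, 82.
Evaluate successive powers at the divisors of 82:
49^1 ≡ 49
49^2 ≡ 77
49^41 ≡ 1
So ord_166(49) = 41, hence |⟨49⟩| = 41.
The index is φ(166) / ord(49) = 82 / 41 = 2.

2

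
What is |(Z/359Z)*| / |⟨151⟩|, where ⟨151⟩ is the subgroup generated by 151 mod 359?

2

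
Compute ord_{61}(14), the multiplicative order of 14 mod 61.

6

By Lagrange's theorem, ord_61(14) divides φ(61) = 61 − 1 = 60 = 2^2 · 3 · 5.
Divisors of 60: 1, 2, 3, 4, 5, 6, 10, 12, 15, 20, 30, 60.
Test each divisor d:
14^1 ≡ 14
14^2 ≡ 13
14^3 ≡ 60
14^4 ≡ 47
14^5 ≡ 48
14^6 ≡ 1
Hence ord(14) = 6.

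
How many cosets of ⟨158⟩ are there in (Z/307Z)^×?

3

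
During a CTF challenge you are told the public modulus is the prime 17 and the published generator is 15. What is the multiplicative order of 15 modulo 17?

The order of 15 must divide φ(17) = 17 − 1 = 16 = 2^4.
Divisors of 16: 1, 2, 4, 8, 16.
Test each divisor d:
15^1 ≡ 15
15^2 ≡ 4
15^4 ≡ 16
15^8 ≡ 1
Therefore the multiplicative order of 15 modulo 17 is 8.

8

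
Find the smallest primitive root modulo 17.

3

φ(17) = 17 − 1 = 16 = 2^4.
g is a primitive root iff g^(16/q) ≢ 1 (mod 17) for each prime q ∈ {2}.
g = 2: 2^8 ≡ 1 — hits 1, so not a primitive root.
g = 3: 3^8 ≡ 16 — none is 1, so 3 is a primitive root.
The smallest primitive root modulo 17 is 3.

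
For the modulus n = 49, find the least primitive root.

3

φ(49) = φ(7^2) = 7·(7−1) = 42 = 2 · 3 · 7.
g is a primitive root iff g^(42/q) ≢ 1 (mod 49) for each prime q ∈ {2, 3, 7}.
g = 2: 2^21 ≡ 1 — hits 1, so not a primitive root.
g = 3: 3^21 ≡ 48; 3^14 ≡ 30; 3^6 ≡ 43 — none is 1, so 3 is a primitive root.
The smallest primitive root modulo 49 is 3.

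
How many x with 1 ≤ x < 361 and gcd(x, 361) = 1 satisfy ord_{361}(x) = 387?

0

φ(361) = φ(19^2) = 19·(19−1) = 342 = 2 · 3^2 · 19.
(Z/361Z)^× is cyclic (|G| = 342); a cyclic group of order m has exactly φ(d) elements of each order d | m, and none otherwise.
Since 387 ∤ 342, the count is 0.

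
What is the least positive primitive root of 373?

φ(373) = 373 − 1 = 372 = 2^2 · 3 · 31.
g is a primitive root iff g^(372/q) ≢ 1 (mod 373) for each prime q ∈ {2, 3, 31}.
g = 2: 2^186 ≡ 372; 2^124 ≡ 284; 2^12 ≡ 366 — none is 1, so 2 is a primitive root.
The smallest primitive root modulo 373 is 2.

2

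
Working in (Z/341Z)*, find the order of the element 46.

10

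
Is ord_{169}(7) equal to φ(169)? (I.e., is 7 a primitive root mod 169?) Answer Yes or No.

Yes

φ(169) = φ(13^2) = 13·(13−1) = 156 = 2^2 · 3 · 13.
7 is a primitive root mod 169 iff 7^(φ(169)/q) ≢ 1 for every prime q | φ(169), i.e. q ∈ {2, 3, 13}.
7^78 ≡ 168 (mod 169)  [q = 2: ≢ 1 ✓]
7^52 ≡ 22 (mod 169)  [q = 3: ≢ 1 ✓]
7^12 ≡ 118 (mod 169)  [q = 13: ≢ 1 ✓]
Every test exponent gives a nontrivial residue, hence 7 generates the full group.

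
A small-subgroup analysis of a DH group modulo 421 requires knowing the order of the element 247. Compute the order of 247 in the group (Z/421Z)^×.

Since 247 ∈ (Z/421Z)^×, its order divides φ(421) = 421 − 1 = 420 = 2^2 · 3 · 5 · 7.
Divisors of 420: 1, 2, 3, 4, 5, 6, 7, 10, 12, 14, 15, 20, 21, 28, 30, 35, 42, 60, 70, 84, 105, 140, 210, 420.
Compute 247^d (mod 421) for the divisors d until we hit 1:
247^1 ≡ 247 (mod 421)
247^2 ≡ 385 (mod 421)
247^3 ≡ 370 (mod 421)
247^4 ≡ 33 (mod 421)
247^5 ≡ 152 (mod 421)
247^6 ≡ 75 (mod 421)
247^7 ≡ 1 (mod 421) ✓
The smallest such exponent is 7, so the order of 247 is 7.

7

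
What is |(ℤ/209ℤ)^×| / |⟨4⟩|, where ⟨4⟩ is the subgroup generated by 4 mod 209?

Since 4 ∈ (Z/209Z)^×, its order divides φ(209) = φ(11·19) = (11−1)·(19−1) = 10·18 = 180 = 2^2 · 3^2 · 5.
Divisors of 180: 1, 2, 3, 4, 5, 6, 9, 10, 12, 15, 18, 20, 30, 36, 45, 60, 90, 180.
Check 4^d mod 209 for each divisor in increasing order:
4^1 ≡ 4 (mod 209)
4^2 ≡ 16 (mod 209)
4^3 ≡ 64 (mod 209)
4^4 ≡ 47 (mod 209)
4^5 ≡ 188 (mod 209)
4^6 ≡ 125 (mod 209)
4^9 ≡ 58 (mod 209)
4^10 ≡ 23 (mod 209)
4^12 ≡ 159 (mod 209)
4^15 ≡ 144 (mod 209)
4^18 ≡ 20 (mod 209)
4^20 ≡ 111 (mod 209)
4^30 ≡ 45 (mod 209)
4^36 ≡ 191 (mod 209)
4^45 ≡ 1 (mod 209) ✓
So ord_209(4) = 45, hence |⟨4⟩| = 45.
[(Z/209Z)^× : ⟨4⟩] = 180/45 = 4.

4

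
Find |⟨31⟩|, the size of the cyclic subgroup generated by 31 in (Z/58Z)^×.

28

Since 31 ∈ (Z/58Z)^×, its order divides φ(58) = φ(2)·φ(29) = 1·28 = 28 = 2^2 · 7.
Divisors of 28: 1, 2, 4, 7, 14, 28.
Check 31^d mod 58 for each divisor in increasing order:
31^1 ≡ 31 (mod 58)
31^2 ≡ 33 (mod 58)
31^4 ≡ 45 (mod 58)
31^7 ≡ 41 (mod 58)
31^14 ≡ 57 (mod 58)
31^28 ≡ 1 (mod 58) ✓
Hence ord(31) = 28.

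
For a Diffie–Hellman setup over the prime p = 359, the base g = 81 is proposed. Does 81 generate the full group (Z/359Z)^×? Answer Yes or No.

No

φ(359) = 359 − 1 = 358 = 2 · 179.
Test 81^(358/q) mod 359 for each prime factor q of 358:
81^179 ≡ 1 (mod 359)  [q = 2: ≡ 1 ✗]
81^2 ≡ 99 (mod 359)  [q = 179: ≢ 1 ✓]
The check at q = 2 fails, so 81 generates a proper subgroup.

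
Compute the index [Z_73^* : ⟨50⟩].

2

The order of 50 must divide φ(73) = 73 − 1 = 72 = 2^3 · 3^2.
Divisors of 72: 1, 2, 3, 4, 6, 8, 9, 12, 18, 24, 36, 72.
Check 50^d mod 73 for each divisor in increasing order:
50^1 ≡ 50 (mod 73)
50^2 ≡ 18 (mod 73)
50^3 ≡ 24 (mod 73)
50^4 ≡ 32 (mod 73)
50^6 ≡ 65 (mod 73)
50^8 ≡ 2 (mod 73)
50^9 ≡ 27 (mod 73)
50^12 ≡ 64 (mod 73)
50^18 ≡ 72 (mod 73)
50^24 ≡ 8 (mod 73)
50^36 ≡ 1 (mod 73) ✓
So ord_73(50) = 36, hence |⟨50⟩| = 36.
The index is φ(73) / ord(50) = 72 / 36 = 2.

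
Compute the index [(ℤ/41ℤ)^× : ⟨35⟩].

1

Since 35 ∈ (Z/41Z)^×, its order divides φ(41) = 41 − 1 = 40 = 2^3 · 5.
Divisors of 40: 1, 2, 4, 5, 8, 10, 20, 40.
Check 35^d mod 41 for each divisor in increasing order:
35^1 ≡ 35 (mod 41)
35^2 ≡ 36 (mod 41)
35^4 ≡ 25 (mod 41)
35^5 ≡ 14 (mod 41)
35^8 ≡ 10 (mod 41)
35^10 ≡ 32 (mod 41)
35^20 ≡ 40 (mod 41)
35^40 ≡ 1 (mod 41) ✓
Thus |⟨35⟩| = ord(35) = 40.
Index = |(Z/41Z)^×| / |⟨35⟩| = 40 / 40 = 1.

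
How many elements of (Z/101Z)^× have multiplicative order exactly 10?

φ(101) = 101 − 1 = 100 = 2^2 · 5^2.
In a cyclic group of order 100, there are φ(d) elements of order d for each divisor d of 100, and zero for non-divisors.
10 = 2 · 5 divides 100, and φ(10) = 4.

4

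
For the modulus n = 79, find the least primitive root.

3

φ(79) = 79 − 1 = 78 = 2 · 3 · 13.
g is a primitive root iff g^(78/q) ≢ 1 (mod 79) for each prime q ∈ {2, 3, 13}.
g = 2: 2^39 ≡ 1 — hits 1, so not a primitive root.
g = 3: 3^39 ≡ 78; 3^26 ≡ 23; 3^6 ≡ 18 — none is 1, so 3 is a primitive root.
The smallest primitive root modulo 79 is 3.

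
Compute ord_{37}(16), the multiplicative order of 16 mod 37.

9

The order of 16 must divide φ(37) = 37 − 1 = 36 = 2^2 · 3^2.
Divisors of 36: 1, 2, 3, 4, 6, 9, 12, 18, 36.
Compute 16^d (mod 37) for the divisors d until we hit 1:
16^1 ≡ 16 (mod 37)
16^2 ≡ 34 (mod 37)
16^3 ≡ 26 (mod 37)
16^4 ≡ 9 (mod 37)
16^6 ≡ 10 (mod 37)
16^9 ≡ 1 (mod 37) ✓
Hence ord(16) = 9.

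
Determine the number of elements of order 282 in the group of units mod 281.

0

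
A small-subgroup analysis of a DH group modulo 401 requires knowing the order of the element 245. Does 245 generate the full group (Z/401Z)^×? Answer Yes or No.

No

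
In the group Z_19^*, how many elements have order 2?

φ(19) = 19 − 1 = 18 = 2 · 3^2.
Since (Z/19Z)^× is cyclic of order 18, the number of elements of order d is φ(d) when d | 18 and 0 otherwise.
2 | 18, and φ(2) = 2 − 1 = 1.

1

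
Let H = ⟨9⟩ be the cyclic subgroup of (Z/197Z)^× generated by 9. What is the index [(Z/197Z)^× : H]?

Since 9 ∈ (Z/197Z)^×, its order divides φ(197) = 197 − 1 = 196 = 2^2 · 7^2.
Divisors of 196: 1, 2, 4, 7, 14, 28, 49, 98, 196.
Compute 9^d (mod 197) for the divisors d until we hit 1:
9^1 ≡ 9 (mod 197)
9^2 ≡ 81 (mod 197)
9^4 ≡ 60 (mod 197)
9^7 ≡ 6 (mod 197)
9^14 ≡ 36 (mod 197)
9^28 ≡ 114 (mod 197)
9^49 ≡ 196 (mod 197)
9^98 ≡ 1 (mod 197) ✓
The order of 9 is 98, so the subgroup it generates has 98 elements.
Index = |(Z/197Z)^×| / |⟨9⟩| = 196 / 98 = 2.

2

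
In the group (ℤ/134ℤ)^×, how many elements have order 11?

φ(134) = φ(2)·φ(67) = 1·66 = 66 = 2 · 3 · 11.
In a cyclic group of order 66, there are φ(d) elements of order d for each divisor d of 66, and zero for non-divisors.
11 | 66, and φ(11) = 11 − 1 = 10.

10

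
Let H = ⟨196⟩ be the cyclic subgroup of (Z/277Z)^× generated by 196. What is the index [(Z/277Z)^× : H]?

2

Since 196 ∈ (Z/277Z)^×, its order divides φ(277) = 277 − 1 = 276 = 2^2 · 3 · 23.
Divisors of 276: 1, 2, 3, 4, 6, 12, 23, 46, 69, 92, 138, 276.
Compute 196^d (mod 277) for the divisors d until we hit 1:
196^1 ≡ 196 (mod 277)
196^2 ≡ 190 (mod 277)
196^3 ≡ 122 (mod 277)
196^4 ≡ 90 (mod 277)
196^6 ≡ 203 (mod 277)
196^12 ≡ 213 (mod 277)
196^23 ≡ 117 (mod 277)
196^46 ≡ 116 (mod 277)
196^69 ≡ 276 (mod 277)
196^92 ≡ 160 (mod 277)
196^138 ≡ 1 (mod 277) ✓
So ord_277(196) = 138, hence |⟨196⟩| = 138.
The index is φ(277) / ord(196) = 276 / 138 = 2.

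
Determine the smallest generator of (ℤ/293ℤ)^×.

2

φ(293) = 293 − 1 = 292 = 2^2 · 73.
g is a primitive root iff g^(292/q) ≢ 1 (mod 293) for each prime q ∈ {2, 73}.
g = 2: 2^146 ≡ 292; 2^4 ≡ 16 — none is 1, so 2 is a primitive root.
So 2 is the smallest generator of (Z/293Z)^×.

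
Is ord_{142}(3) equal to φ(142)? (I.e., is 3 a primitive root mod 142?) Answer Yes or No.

No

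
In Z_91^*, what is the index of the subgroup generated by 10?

12

Since 10 ∈ (Z/91Z)^×, its order divides φ(91) = φ(7·13) = (7−1)·(13−1) = 6·12 = 72 = 2^3 · 3^2.
Divisors of 72: 1, 2, 3, 4, 6, 8, 9, 12, 18, 24, 36, 72.
Compute 10^d (mod 91) for the divisors d until we hit 1:
10^1 ≡ 10
10^2 ≡ 9
10^3 ≡ 90
10^4 ≡ 81
10^6 ≡ 1
So ord_91(10) = 6, hence |⟨10⟩| = 6.
The index is φ(91) / ord(10) = 72 / 6 = 12.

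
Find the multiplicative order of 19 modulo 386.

192

ord(19) | φ(386) = φ(2)·φ(193) = 1·192 = 192 = 2^6 · 3.
Divisors of 192: 1, 2, 3, 4, 6, 8, 12, 16, 24, 32, 48, 64, 96, 192.
Test each divisor d:
19^1 ≡ 19 (mod 386)
19^2 ≡ 361 (mod 386)
19^3 ≡ 297 (mod 386)
19^4 ≡ 239 (mod 386)
19^6 ≡ 201 (mod 386)
19^8 ≡ 379 (mod 386)
19^12 ≡ 257 (mod 386)
19^16 ≡ 49 (mod 386)
19^24 ≡ 43 (mod 386)
19^32 ≡ 85 (mod 386)
19^48 ≡ 305 (mod 386)
19^64 ≡ 277 (mod 386)
19^96 ≡ 385 (mod 386)
19^192 ≡ 1 (mod 386) ✓
Hence ord(19) = 192.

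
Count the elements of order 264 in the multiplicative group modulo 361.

φ(361) = φ(19^2) = 19·(19−1) = 342 = 2 · 3^2 · 19.
In a cyclic group of order 342, there are φ(d) elements of order d for each divisor d of 342, and zero for non-divisors.
Since 264 ∤ 342, the count is 0.

0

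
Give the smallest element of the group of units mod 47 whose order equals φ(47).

5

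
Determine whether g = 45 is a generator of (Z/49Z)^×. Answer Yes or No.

Yes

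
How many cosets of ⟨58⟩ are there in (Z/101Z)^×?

Since 58 ∈ (Z/101Z)^×, its order divides φ(101) = 101 − 1 = 100 = 2^2 · 5^2.
Divisors of 100: 1, 2, 4, 5, 10, 20, 25, 50, 100.
Evaluate successive powers at the divisors of 100:
58^1 ≡ 58 (mod 101)
58^2 ≡ 31 (mod 101)
58^4 ≡ 52 (mod 101)
58^5 ≡ 87 (mod 101)
58^10 ≡ 95 (mod 101)
58^20 ≡ 36 (mod 101)
58^25 ≡ 1 (mod 101) ✓
So ord_101(58) = 25, hence |⟨58⟩| = 25.
[(Z/101Z)^× : ⟨58⟩] = 100/25 = 4.

4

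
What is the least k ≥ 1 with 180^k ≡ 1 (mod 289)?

272

By Lagrange's theorem, ord_289(180) divides φ(289) = φ(17^2) = 17·(17−1) = 272 = 2^4 · 17.
Divisors of 272: 1, 2, 4, 8, 16, 17, 34, 68, 136, 272.
Compute 180^d (mod 289) for the divisors d until we hit 1:
180^1 ≡ 180 (mod 289)
180^2 ≡ 32 (mod 289)
180^4 ≡ 157 (mod 289)
180^8 ≡ 84 (mod 289)
180^16 ≡ 120 (mod 289)
180^17 ≡ 214 (mod 289)
180^34 ≡ 134 (mod 289)
180^68 ≡ 38 (mod 289)
180^136 ≡ 288 (mod 289)
180^272 ≡ 1 (mod 289) ✓
The smallest such exponent is 272, so the order of 180 is 272.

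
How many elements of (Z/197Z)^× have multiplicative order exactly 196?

84

φ(197) = 197 − 1 = 196 = 2^2 · 7^2.
Since (Z/197Z)^× is cyclic of order 196, the number of elements of order d is φ(d) when d | 196 and 0 otherwise.
196 = 2^2 · 7^2 divides 196, and φ(196) = 84.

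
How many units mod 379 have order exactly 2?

φ(379) = 379 − 1 = 378 = 2 · 3^3 · 7.
In a cyclic group of order 378, there are φ(d) elements of order d for each divisor d of 378, and zero for non-divisors.
2 | 378, and φ(2) = 2 − 1 = 1.

1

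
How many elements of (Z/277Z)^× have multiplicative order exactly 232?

0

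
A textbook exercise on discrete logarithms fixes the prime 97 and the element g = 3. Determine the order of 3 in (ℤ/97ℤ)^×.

48

Since 3 ∈ (Z/97Z)^×, its order divides φ(97) = 97 − 1 = 96 = 2^5 · 3.
Divisors of 96: 1, 2, 3, 4, 6, 8, 12, 16, 24, 32, 48, 96.
Evaluate successive powers at the divisors of 96:
3^1 ≡ 3 (mod 97)
3^2 ≡ 9 (mod 97)
3^3 ≡ 27 (mod 97)
3^4 ≡ 81 (mod 97)
3^6 ≡ 50 (mod 97)
3^8 ≡ 62 (mod 97)
3^12 ≡ 75 (mod 97)
3^16 ≡ 61 (mod 97)
3^24 ≡ 96 (mod 97)
3^32 ≡ 35 (mod 97)
3^48 ≡ 1 (mod 97) ✓
Therefore the multiplicative order of 3 modulo 97 is 48.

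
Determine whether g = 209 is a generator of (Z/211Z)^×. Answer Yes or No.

No

φ(211) = 211 − 1 = 210 = 2 · 3 · 5 · 7.
It suffices to check that the order of 209 is not a proper divisor of 210: compute 209^(210/q) for q ∈ {2, 3, 5, 7}.
209^105 ≡ 1 (mod 211)  [q = 2: ≡ 1 ✗]
209^70 ≡ 196 (mod 211)  [q = 3: ≢ 1 ✓]
209^42 ≡ 107 (mod 211)  [q = 5: ≢ 1 ✓]
209^30 ≡ 171 (mod 211)  [q = 7: ≢ 1 ✓]
209^105 ≡ 1 shows ord(209) | 105, strictly less than φ(211); not a primitive root.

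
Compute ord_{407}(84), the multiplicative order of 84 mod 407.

Since 84 ∈ (Z/407Z)^×, its order divides φ(407) = φ(11·37) = (11−1)·(37−1) = 10·36 = 360 = 2^3 · 3^2 · 5.
Divisors of 360: 1, 2, 3, 4, 5, 6, 8, 9, 10, 12, 15, 18, 20, 24, 30, 36, 40, 45, 60, 72, 90, 120, 180, 360.
Test each divisor d:
84^1 ≡ 84
84^2 ≡ 137
84^3 ≡ 112
84^4 ≡ 47
84^5 ≡ 285
84^6 ≡ 334
84^8 ≡ 174
84^9 ≡ 371
84^10 ≡ 232
84^12 ≡ 38
84^15 ≡ 186
84^18 ≡ 75
84^20 ≡ 100
84^24 ≡ 223
84^30 ≡ 1
Therefore the multiplicative order of 84 modulo 407 is 30.

30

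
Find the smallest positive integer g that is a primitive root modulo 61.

φ(61) = 61 − 1 = 60 = 2^2 · 3 · 5.
Test candidates g = 2, 3, … against the prime factors q ∈ {2, 3, 5} of φ(61): g is a generator iff g^(60/q) ≢ 1 for every such q.
g = 2: 2^30 ≡ 60; 2^20 ≡ 47; 2^12 ≡ 9 — none is 1, so 2 is a primitive root.
So 2 is the smallest generator of (Z/61Z)^×.

2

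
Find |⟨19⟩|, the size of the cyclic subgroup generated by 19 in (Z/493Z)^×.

56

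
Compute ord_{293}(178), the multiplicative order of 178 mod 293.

146

The order of 178 must divide φ(293) = 293 − 1 = 292 = 2^2 · 73.
Divisors of 292: 1, 2, 4, 73, 146, 292.
Test each divisor d:
178^1 ≡ 178 (mod 293)
178^2 ≡ 40 (mod 293)
178^4 ≡ 135 (mod 293)
178^73 ≡ 292 (mod 293)
178^146 ≡ 1 (mod 293) ✓
Hence ord(178) = 146.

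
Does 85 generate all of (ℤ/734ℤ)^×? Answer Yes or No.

No

φ(734) = φ(2)·φ(367) = 1·366 = 366 = 2 · 3 · 61.
It suffices to check that the order of 85 is not a proper divisor of 366: compute 85^(366/q) for q ∈ {2, 3, 61}.
85^183 ≡ 1 (mod 734)  [q = 2: ≡ 1 ✗]
85^122 ≡ 283 (mod 734)  [q = 3: ≢ 1 ✓]
85^6 ≡ 707 (mod 734)  [q = 61: ≢ 1 ✓]
Since 85^183 ≡ 1, the order of 85 divides 183 < 366, so 85 is not a primitive root.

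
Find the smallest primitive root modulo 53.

φ(53) = 53 − 1 = 52 = 2^2 · 13.
Test candidates g = 2, 3, … against the prime factors q ∈ {2, 13} of φ(53): g is a generator iff g^(52/q) ≢ 1 for every such q.
g = 2: 2^26 ≡ 52; 2^4 ≡ 16 — none is 1, so 2 is a primitive root.
Hence the least primitive root of 53 is 2.

2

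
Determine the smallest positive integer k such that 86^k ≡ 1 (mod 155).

The order of 86 must divide φ(155) = φ(5·31) = (5−1)·(31−1) = 4·30 = 120 = 2^3 · 3 · 5.
Divisors of 120: 1, 2, 3, 4, 5, 6, 8, 10, 12, 15, 20, 24, 30, 40, 60, 120.
Compute 86^d (mod 155) for the divisors d until we hit 1:
86^1 ≡ 86
86^2 ≡ 111
86^3 ≡ 91
86^4 ≡ 76
86^5 ≡ 26
86^6 ≡ 66
86^8 ≡ 41
86^10 ≡ 56
86^12 ≡ 16
86^15 ≡ 61
86^20 ≡ 36
86^24 ≡ 101
86^30 ≡ 1
Therefore the multiplicative order of 86 modulo 155 is 30.

30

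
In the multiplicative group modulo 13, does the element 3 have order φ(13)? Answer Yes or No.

No

φ(13) = 13 − 1 = 12 = 2^2 · 3.
It suffices to check that the order of 3 is not a proper divisor of 12: compute 3^(12/q) for q ∈ {2, 3}.
3^6 ≡ 1 (mod 13)  [q = 2: ≡ 1 ✗]
3^4 ≡ 3 (mod 13)  [q = 3: ≢ 1 ✓]
Since 3^6 ≡ 1, the order of 3 divides 6 < 12, so 3 is not a primitive root.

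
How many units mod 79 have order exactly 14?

0

φ(79) = 79 − 1 = 78 = 2 · 3 · 13.
(Z/79Z)^× is cyclic (|G| = 78); a cyclic group of order m has exactly φ(d) elements of each order d | m, and none otherwise.
Here 78 is not a multiple of 14, so there are no elements of order 14.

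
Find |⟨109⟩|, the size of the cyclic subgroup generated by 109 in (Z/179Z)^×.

ord(109) | φ(179) = 179 − 1 = 178 = 2 · 89.
Divisors of 178: 1, 2, 89, 178.
Compute 109^d (mod 179) for the divisors d until we hit 1:
109^1 ≡ 109 (mod 179)
109^2 ≡ 67 (mod 179)
109^89 ≡ 178 (mod 179)
109^178 ≡ 1 (mod 179) ✓
So ord_179(109) = 178.

178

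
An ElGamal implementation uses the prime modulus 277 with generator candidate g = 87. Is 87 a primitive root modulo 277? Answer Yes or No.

φ(277) = 277 − 1 = 276 = 2^2 · 3 · 23.
It suffices to check that the order of 87 is not a proper divisor of 276: compute 87^(276/q) for q ∈ {2, 3, 23}.
87^138 ≡ 1 (mod 277)  [q = 2: ≡ 1 ✗]
87^92 ≡ 116 (mod 277)  [q = 3: ≢ 1 ✓]
87^12 ≡ 218 (mod 277)  [q = 23: ≢ 1 ✓]
The check at q = 2 fails, so 87 generates a proper subgroup.

No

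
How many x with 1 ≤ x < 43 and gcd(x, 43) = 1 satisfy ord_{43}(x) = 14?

φ(43) = 43 − 1 = 42 = 2 · 3 · 7.
(Z/43Z)^× is cyclic (|G| = 42); a cyclic group of order m has exactly φ(d) elements of each order d | m, and none otherwise.
14 = 2 · 7 divides 42, and φ(14) = 6.

6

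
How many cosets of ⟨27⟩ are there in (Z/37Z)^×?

6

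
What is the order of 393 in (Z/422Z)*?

Since 393 ∈ (Z/422Z)^×, its order divides φ(422) = φ(2)·φ(211) = 1·210 = 210 = 2 · 3 · 5 · 7.
Divisors of 210: 1, 2, 3, 5, 6, 7, 10, 14, 15, 21, 30, 35, 42, 70, 105, 210.
Test each divisor d:
393^1 ≡ 393 (mod 422)
393^2 ≡ 419 (mod 422)
393^3 ≡ 87 (mod 422)
393^5 ≡ 161 (mod 422)
393^6 ≡ 395 (mod 422)
393^7 ≡ 361 (mod 422)
393^10 ≡ 179 (mod 422)
393^14 ≡ 345 (mod 422)
393^15 ≡ 123 (mod 422)
393^21 ≡ 55 (mod 422)
393^30 ≡ 359 (mod 422)
393^35 ≡ 407 (mod 422)
393^42 ≡ 71 (mod 422)
393^70 ≡ 225 (mod 422)
393^105 ≡ 1 (mod 422) ✓
Hence ord(393) = 105.

105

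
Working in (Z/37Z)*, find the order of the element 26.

3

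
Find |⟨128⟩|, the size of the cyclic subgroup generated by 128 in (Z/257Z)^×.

16

The order of 128 must divide φ(257) = 257 − 1 = 256 = 2^8.
Divisors of 256: 1, 2, 4, 8, 16, 32, 64, 128, 256.
Check 128^d mod 257 for each divisor in increasing order:
128^1 ≡ 128 (mod 257)
128^2 ≡ 193 (mod 257)
128^4 ≡ 241 (mod 257)
128^8 ≡ 256 (mod 257)
128^16 ≡ 1 (mod 257) ✓
Therefore the multiplicative order of 128 modulo 257 is 16.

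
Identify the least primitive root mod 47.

φ(47) = 47 − 1 = 46 = 2 · 23.
Test candidates g = 2, 3, … against the prime factors q ∈ {2, 23} of φ(47): g is a generator iff g^(46/q) ≢ 1 for every such q.
g = 2: 2^23 ≡ 1 — hits 1, so not a primitive root.
g = 3: 3^23 ≡ 1 — hits 1, so not a primitive root.
g = 4: 4^23 ≡ 1 — hits 1, so not a primitive root.
g = 5: 5^23 ≡ 46; 5^2 ≡ 25 — none is 1, so 5 is a primitive root.
Hence the least primitive root of 47 is 5.

5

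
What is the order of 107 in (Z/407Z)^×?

90

Since 107 ∈ (Z/407Z)^×, its order divides φ(407) = φ(11·37) = (11−1)·(37−1) = 10·36 = 360 = 2^3 · 3^2 · 5.
Divisors of 360: 1, 2, 3, 4, 5, 6, 8, 9, 10, 12, 15, 18, 20, 24, 30, 36, 40, 45, 60, 72, 90, 120, 180, 360.
Evaluate successive powers at the divisors of 360:
107^1 ≡ 107 (mod 407)
107^2 ≡ 53 (mod 407)
107^3 ≡ 380 (mod 407)
107^4 ≡ 367 (mod 407)
107^5 ≡ 197 (mod 407)
107^6 ≡ 322 (mod 407)
107^8 ≡ 379 (mod 407)
107^9 ≡ 260 (mod 407)
107^10 ≡ 144 (mod 407)
107^12 ≡ 306 (mod 407)
107^15 ≡ 285 (mod 407)
107^18 ≡ 38 (mod 407)
107^20 ≡ 386 (mod 407)
107^24 ≡ 26 (mod 407)
107^30 ≡ 232 (mod 407)
107^36 ≡ 223 (mod 407)
107^40 ≡ 34 (mod 407)
107^45 ≡ 186 (mod 407)
107^60 ≡ 100 (mod 407)
107^72 ≡ 75 (mod 407)
107^90 ≡ 1 (mod 407) ✓
Therefore the multiplicative order of 107 modulo 407 is 90.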